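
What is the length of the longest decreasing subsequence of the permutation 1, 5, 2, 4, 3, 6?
3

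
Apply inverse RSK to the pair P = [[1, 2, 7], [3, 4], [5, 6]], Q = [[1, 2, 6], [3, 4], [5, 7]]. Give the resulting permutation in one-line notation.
5 6 3 4 1 7 2

Reverse RSK: for i = n, n-1, ..., 1, locate i in Q, remove the corresponding corner cell from P, and reverse-bump its entry up through P; the value ejected from row 1 is w(i).

So w = 5 6 3 4 1 7 2.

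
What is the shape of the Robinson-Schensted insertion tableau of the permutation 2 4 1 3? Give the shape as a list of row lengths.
[2, 2]

Row-insert each entry into an empty tableau.

After inserting 2: P = [[2]].
After inserting 4: P = [[2, 4]].
After inserting 1: P = [[1, 4], [2]].
After inserting 3: P = [[1, 3], [2, 4]].

The final insertion tableau P = [[1, 3], [2, 4]] has shape [2, 2].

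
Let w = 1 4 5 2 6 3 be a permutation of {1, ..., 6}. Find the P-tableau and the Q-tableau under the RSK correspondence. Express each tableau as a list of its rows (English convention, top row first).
P = [[1, 2, 3, 6], [4, 5]], Q = [[1, 2, 3, 5], [4, 6]]

Insert each entry of the permutation into P by Schensted row insertion, recording in Q the position of each new cell.

Insert 1: appended to row 1. P = [[1]].
Insert 4: appended to row 1. P = [[1, 4]].
Insert 5: appended to row 1. P = [[1, 4, 5]].
Insert 2: 2 bumps 4 from row 1; 4 starts row 2. P = [[1, 2, 5], [4]].
Insert 6: appended to row 1. P = [[1, 2, 5, 6], [4]].
Insert 3: 3 bumps 5 from row 1; 5 appends to row 2. P = [[1, 2, 3, 6], [4, 5]].

So P = [[1, 2, 3, 6], [4, 5]], Q = [[1, 2, 3, 5], [4, 6]].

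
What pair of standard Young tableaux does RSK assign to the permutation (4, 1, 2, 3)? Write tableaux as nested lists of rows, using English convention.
Insert each entry of the permutation into P by Schensted row insertion, recording in Q the position of each new cell.

Insert 4: appended to row 1. P = [[4]].
Insert 1: 1 bumps 4 from row 1; 4 starts row 2. P = [[1], [4]].
Insert 2: appended to row 1. P = [[1, 2], [4]].
Insert 3: appended to row 1. P = [[1, 2, 3], [4]].

So P = [[1, 2, 3], [4]], Q = [[1, 3, 4], [2]].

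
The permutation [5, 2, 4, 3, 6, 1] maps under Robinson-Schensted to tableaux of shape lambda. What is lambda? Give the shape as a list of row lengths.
Row-insert each entry into an empty tableau.

After inserting 5: P = [[5]].
After inserting 2: P = [[2], [5]].
After inserting 4: P = [[2, 4], [5]].
After inserting 3: P = [[2, 3], [4], [5]].
After inserting 6: P = [[2, 3, 6], [4], [5]].
After inserting 1: P = [[1, 3, 6], [2], [4], [5]].

The final insertion tableau P = [[1, 3, 6], [2], [4], [5]] has shape [3, 1, 1, 1].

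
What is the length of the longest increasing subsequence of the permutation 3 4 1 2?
2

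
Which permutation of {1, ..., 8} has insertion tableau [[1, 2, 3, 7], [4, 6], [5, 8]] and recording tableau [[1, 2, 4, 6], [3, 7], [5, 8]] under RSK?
1 5 4 6 2 8 7 3

Reverse the RSK construction: for i from n down to 1, find the cell of Q containing i, remove the entry at that cell from P, and reverse-bump it up through P; the value ejected from row 1 is w(i).

Step i=8: Q has 8 at row 3, column 2; remove 8 from row 3 of P and reverse-bump: 8 enters row 2 and ejects 6; 6 enters row 1 and ejects 3. So w(8) = 3. P is now [[1, 2, 6, 7], [4, 8], [5]].
Step i=7: Q has 7 at row 2, column 2; remove 8 from row 2 of P and reverse-bump: 8 enters row 1 and ejects 7. So w(7) = 7. P is now [[1, 2, 6, 8], [4], [5]].
Step i=6: Q has 6 at row 1, column 4; remove that cell from P, ejecting 8. So w(6) = 8. P is now [[1, 2, 6], [4], [5]].
Step i=5: Q has 5 at row 3, column 1; remove 5 from row 3 of P and reverse-bump: 5 enters row 2 and ejects 4; 4 enters row 1 and ejects 2. So w(5) = 2. P is now [[1, 4, 6], [5]].
Step i=4: Q has 4 at row 1, column 3; remove that cell from P, ejecting 6. So w(4) = 6. P is now [[1, 4], [5]].
Step i=3: Q has 3 at row 2, column 1; remove 5 from row 2 of P and reverse-bump: 5 enters row 1 and ejects 4. So w(3) = 4. P is now [[1, 5]].
Step i=2: Q has 2 at row 1, column 2; remove that cell from P, ejecting 5. So w(2) = 5. P is now [[1]].
Step i=1: Q has 1 at row 1, column 1; remove that cell from P, ejecting 1. So w(1) = 1. P is now [].

So w = 1 5 4 6 2 8 7 3.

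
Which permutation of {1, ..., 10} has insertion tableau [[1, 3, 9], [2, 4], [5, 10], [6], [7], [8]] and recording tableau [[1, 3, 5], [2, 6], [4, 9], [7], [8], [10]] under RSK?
Reverse the RSK construction: for i from n down to 1, find the cell of Q containing i, remove the entry at that cell from P, and reverse-bump it up through P; the value ejected from row 1 is w(i).

Step i=10: Q has 10 at row 6, column 1; remove 8 from row 6 of P and reverse-bump: 8 enters row 5 and ejects 7; 7 enters row 4 and ejects 6; 6 enters row 3 and ejects 5; 5 enters row 2 and ejects 4; 4 enters row 1 and ejects 3. So w(10) = 3. P is now [[1, 4, 9], [2, 5], [6, 10], [7], [8]].
Step i=9: Q has 9 at row 3, column 2; remove 10 from row 3 of P and reverse-bump: 10 enters row 2 and ejects 5; 5 enters row 1 and ejects 4. So w(9) = 4. P is now [[1, 5, 9], [2, 10], [6], [7], [8]].
Step i=8: Q has 8 at row 5, column 1; remove 8 from row 5 of P and reverse-bump: 8 enters row 4 and ejects 7; 7 enters row 3 and ejects 6; 6 enters row 2 and ejects 2; 2 enters row 1 and ejects 1. So w(8) = 1. P is now [[2, 5, 9], [6, 10], [7], [8]].
Step i=7: Q has 7 at row 4, column 1; remove 8 from row 4 of P and reverse-bump: 8 enters row 3 and ejects 7; 7 enters row 2 and ejects 6; 6 enters row 1 and ejects 5. So w(7) = 5. P is now [[2, 6, 9], [7, 10], [8]].
Step i=6: Q has 6 at row 2, column 2; remove 10 from row 2 of P and reverse-bump: 10 enters row 1 and ejects 9. So w(6) = 9. P is now [[2, 6, 10], [7], [8]].
Step i=5: Q has 5 at row 1, column 3; remove that cell from P, ejecting 10. So w(5) = 10. P is now [[2, 6], [7], [8]].
Step i=4: Q has 4 at row 3, column 1; remove 8 from row 3 of P and reverse-bump: 8 enters row 2 and ejects 7; 7 enters row 1 and ejects 6. So w(4) = 6. P is now [[2, 7], [8]].
Step i=3: Q has 3 at row 1, column 2; remove that cell from P, ejecting 7. So w(3) = 7. P is now [[2], [8]].
Step i=2: Q has 2 at row 2, column 1; remove 8 from row 2 of P and reverse-bump: 8 enters row 1 and ejects 2. So w(2) = 2. P is now [[8]].
Step i=1: Q has 1 at row 1, column 1; remove that cell from P, ejecting 8. So w(1) = 8. P is now [].

So w = 8 2 7 6 10 9 5 1 4 3.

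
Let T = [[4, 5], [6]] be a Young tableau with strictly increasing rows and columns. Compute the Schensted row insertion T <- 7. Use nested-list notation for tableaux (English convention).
[[4, 5, 7], [6]]

7 is larger than every entry of row 1, so it is appended to row 1. The new tableau is [[4, 5, 7], [6]].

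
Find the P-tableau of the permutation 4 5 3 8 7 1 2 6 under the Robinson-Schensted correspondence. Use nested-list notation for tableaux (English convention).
P = [[1, 2, 6], [3, 5, 7], [4, 8]]

Insert 4: appended to row 1. P = [[4]].
Insert 5: appended to row 1. P = [[4, 5]].
Insert 3: 3 bumps 4 from row 1; 4 starts row 2. P = [[3, 5], [4]].
Insert 8: appended to row 1. P = [[3, 5, 8], [4]].
Insert 7: 7 bumps 8 from row 1; 8 appends to row 2. P = [[3, 5, 7], [4, 8]].
Insert 1: 1 bumps 3 from row 1; 3 bumps 4 from row 2; 4 starts row 3. P = [[1, 5, 7], [3, 8], [4]].
Insert 2: 2 bumps 5 from row 1; 5 bumps 8 from row 2; 8 appends to row 3. P = [[1, 2, 7], [3, 5], [4, 8]].
Insert 6: 6 bumps 7 from row 1; 7 appends to row 2. P = [[1, 2, 6], [3, 5, 7], [4, 8]].

So P = [[1, 2, 6], [3, 5, 7], [4, 8]].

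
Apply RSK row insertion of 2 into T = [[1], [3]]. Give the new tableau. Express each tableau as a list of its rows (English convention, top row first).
2 is larger than every entry of row 1, so it is appended to row 1. The new tableau is [[1, 2], [3]].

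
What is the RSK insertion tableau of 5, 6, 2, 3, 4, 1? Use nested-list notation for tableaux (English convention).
P = [[1, 3, 4], [2, 6], [5]]

Insert 5: appended to row 1. P = [[5]].
Insert 6: appended to row 1. P = [[5, 6]].
Insert 2: 2 bumps 5 from row 1; 5 starts row 2. P = [[2, 6], [5]].
Insert 3: 3 bumps 6 from row 1; 6 appends to row 2. P = [[2, 3], [5, 6]].
Insert 4: appended to row 1. P = [[2, 3, 4], [5, 6]].
Insert 1: 1 bumps 2 from row 1; 2 bumps 5 from row 2; 5 starts row 3. P = [[1, 3, 4], [2, 6], [5]].

So P = [[1, 3, 4], [2, 6], [5]].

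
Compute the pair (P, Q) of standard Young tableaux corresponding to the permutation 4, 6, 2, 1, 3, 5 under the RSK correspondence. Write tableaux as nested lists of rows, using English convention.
P = [[1, 3, 5], [2, 6], [4]], Q = [[1, 2, 6], [3, 5], [4]]

Insert each entry of the permutation into P by Schensted row insertion, recording in Q the position of each new cell.

Insert 4: appended to row 1. P = [[4]].
Insert 6: appended to row 1. P = [[4, 6]].
Insert 2: 2 bumps 4 from row 1; 4 starts row 2. P = [[2, 6], [4]].
Insert 1: 1 bumps 2 from row 1; 2 bumps 4 from row 2; 4 starts row 3. P = [[1, 6], [2], [4]].
Insert 3: 3 bumps 6 from row 1; 6 appends to row 2. P = [[1, 3], [2, 6], [4]].
Insert 5: appended to row 1. P = [[1, 3, 5], [2, 6], [4]].

So P = [[1, 3, 5], [2, 6], [4]], Q = [[1, 2, 6], [3, 5], [4]].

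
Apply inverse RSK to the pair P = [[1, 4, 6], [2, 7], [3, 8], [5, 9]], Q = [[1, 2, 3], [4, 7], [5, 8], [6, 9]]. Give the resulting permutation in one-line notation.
3 5 9 4 2 1 8 7 6

Reverse RSK: for i = n, n-1, ..., 1, locate i in Q, remove the corresponding corner cell from P, and reverse-bump its entry up through P; the value ejected from row 1 is w(i).

So w = 3 5 9 4 2 1 8 7 6.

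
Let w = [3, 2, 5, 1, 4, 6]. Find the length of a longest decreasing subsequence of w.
3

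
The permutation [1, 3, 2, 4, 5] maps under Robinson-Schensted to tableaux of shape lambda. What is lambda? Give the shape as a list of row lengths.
[4, 1]

RSK row insertion gives P = [[1, 2, 4, 5], [3]], which has shape [4, 1].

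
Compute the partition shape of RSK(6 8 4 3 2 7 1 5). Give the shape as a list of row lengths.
[2, 2, 2, 1, 1]

Row-insert each entry into an empty tableau.

After inserting 6: P = [[6]].
After inserting 8: P = [[6, 8]].
After inserting 4: P = [[4, 8], [6]].
After inserting 3: P = [[3, 8], [4], [6]].
After inserting 2: P = [[2, 8], [3], [4], [6]].
After inserting 7: P = [[2, 7], [3, 8], [4], [6]].
After inserting 1: P = [[1, 7], [2, 8], [3], [4], [6]].
After inserting 5: P = [[1, 5], [2, 7], [3, 8], [4], [6]].

The final insertion tableau P = [[1, 5], [2, 7], [3, 8], [4], [6]] has shape [2, 2, 2, 1, 1].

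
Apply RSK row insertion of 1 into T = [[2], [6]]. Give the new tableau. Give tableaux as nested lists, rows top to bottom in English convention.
[[1], [2], [6]]

In row 1, 1 replaces 2 (the leftmost entry greater than 1); 2 is bumped to row 2. In row 2, 2 replaces 6 (the leftmost entry greater than 2); 6 is bumped to row 3. 6 starts a new row 3. The new tableau is [[1], [2], [6]].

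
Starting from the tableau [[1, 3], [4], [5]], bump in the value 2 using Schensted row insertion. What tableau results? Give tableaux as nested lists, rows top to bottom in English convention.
In row 1, 2 replaces 3 (the leftmost entry greater than 2); 3 is bumped to row 2. In row 2, 3 replaces 4 (the leftmost entry greater than 3); 4 is bumped to row 3. In row 3, 4 replaces 5 (the leftmost entry greater than 4); 5 is bumped to row 4. 5 starts a new row 4. The new tableau is [[1, 2], [3], [4], [5]].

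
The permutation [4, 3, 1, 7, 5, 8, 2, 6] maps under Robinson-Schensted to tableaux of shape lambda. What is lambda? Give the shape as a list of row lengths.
[3, 3, 2]

Row-insert each entry into an empty tableau.

After inserting 4: P = [[4]].
After inserting 3: P = [[3], [4]].
After inserting 1: P = [[1], [3], [4]].
After inserting 7: P = [[1, 7], [3], [4]].
After inserting 5: P = [[1, 5], [3, 7], [4]].
After inserting 8: P = [[1, 5, 8], [3, 7], [4]].
After inserting 2: P = [[1, 2, 8], [3, 5], [4, 7]].
After inserting 6: P = [[1, 2, 6], [3, 5, 8], [4, 7]].

The final insertion tableau P = [[1, 2, 6], [3, 5, 8], [4, 7]] has shape [3, 3, 2].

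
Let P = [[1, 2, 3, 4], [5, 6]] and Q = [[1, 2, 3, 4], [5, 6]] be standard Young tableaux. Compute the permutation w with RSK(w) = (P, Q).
Reverse RSK: for i = n, n-1, ..., 1, locate i in Q, remove the corresponding corner cell from P, and reverse-bump its entry up through P; the value ejected from row 1 is w(i).

So w = 1 2 5 6 3 4.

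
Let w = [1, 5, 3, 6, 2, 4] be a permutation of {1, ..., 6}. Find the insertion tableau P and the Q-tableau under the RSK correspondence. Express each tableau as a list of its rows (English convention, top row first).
Insert each entry of the permutation into P by Schensted row insertion, recording in Q the position of each new cell.

Insert 1: appended to row 1. P = [[1]], Q = [[1]].
Insert 5: appended to row 1. P = [[1, 5]], Q = [[1, 2]].
Insert 3: 3 bumps 5 from row 1; 5 starts row 2. P = [[1, 3], [5]], Q = [[1, 2], [3]].
Insert 6: appended to row 1. P = [[1, 3, 6], [5]], Q = [[1, 2, 4], [3]].
Insert 2: 2 bumps 3 from row 1; 3 bumps 5 from row 2; 5 starts row 3. P = [[1, 2, 6], [3], [5]], Q = [[1, 2, 4], [3], [5]].
Insert 4: 4 bumps 6 from row 1; 6 appends to row 2. P = [[1, 2, 4], [3, 6], [5]], Q = [[1, 2, 4], [3, 6], [5]].

So P = [[1, 2, 4], [3, 6], [5]], Q = [[1, 2, 4], [3, 6], [5]].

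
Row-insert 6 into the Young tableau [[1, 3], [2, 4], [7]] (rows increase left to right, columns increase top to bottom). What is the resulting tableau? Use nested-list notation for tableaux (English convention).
6 is larger than every entry of row 1, so it is appended to row 1. The new tableau is [[1, 3, 6], [2, 4], [7]].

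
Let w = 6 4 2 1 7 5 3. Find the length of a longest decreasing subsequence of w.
4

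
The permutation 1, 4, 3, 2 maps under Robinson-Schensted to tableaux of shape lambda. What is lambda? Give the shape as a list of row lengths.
[2, 1, 1]

Row-insert each entry into an empty tableau.

After inserting 1: P = [[1]].
After inserting 4: P = [[1, 4]].
After inserting 3: P = [[1, 3], [4]].
After inserting 2: P = [[1, 2], [3], [4]].

The final insertion tableau P = [[1, 2], [3], [4]] has shape [2, 1, 1].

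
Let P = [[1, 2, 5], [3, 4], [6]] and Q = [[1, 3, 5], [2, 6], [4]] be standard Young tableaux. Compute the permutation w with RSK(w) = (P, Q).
6 3 4 1 5 2

Reverse the RSK construction: for i from n down to 1, find the cell of Q containing i, remove the entry at that cell from P, and reverse-bump it up through P; the value ejected from row 1 is w(i).

Step i=6: Q has 6 at row 2, column 2; remove 4 from row 2 of P and reverse-bump: 4 enters row 1 and ejects 2. So w(6) = 2. P is now [[1, 4, 5], [3], [6]].
Step i=5: Q has 5 at row 1, column 3; remove that cell from P, ejecting 5. So w(5) = 5. P is now [[1, 4], [3], [6]].
Step i=4: Q has 4 at row 3, column 1; remove 6 from row 3 of P and reverse-bump: 6 enters row 2 and ejects 3; 3 enters row 1 and ejects 1. So w(4) = 1. P is now [[3, 4], [6]].
Step i=3: Q has 3 at row 1, column 2; remove that cell from P, ejecting 4. So w(3) = 4. P is now [[3], [6]].
Step i=2: Q has 2 at row 2, column 1; remove 6 from row 2 of P and reverse-bump: 6 enters row 1 and ejects 3. So w(2) = 3. P is now [[6]].
Step i=1: Q has 1 at row 1, column 1; remove that cell from P, ejecting 6. So w(1) = 6. P is now [].

So w = 6 3 4 1 5 2.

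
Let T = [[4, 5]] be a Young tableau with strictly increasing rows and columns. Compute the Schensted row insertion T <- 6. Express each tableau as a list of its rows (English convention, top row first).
6 is larger than every entry of row 1, so it is appended to row 1. The new tableau is [[4, 5, 6]].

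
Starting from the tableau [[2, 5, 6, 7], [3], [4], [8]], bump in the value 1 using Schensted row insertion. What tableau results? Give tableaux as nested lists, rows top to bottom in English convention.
[[1, 5, 6, 7], [2], [3], [4], [8]]

In row 1, 1 replaces 2 (the leftmost entry greater than 1); 2 is bumped to row 2. In row 2, 2 replaces 3 (the leftmost entry greater than 2); 3 is bumped to row 3. In row 3, 3 replaces 4 (the leftmost entry greater than 3); 4 is bumped to row 4. In row 4, 4 replaces 8 (the leftmost entry greater than 4); 8 is bumped to row 5. 8 starts a new row 5. The new tableau is [[1, 5, 6, 7], [2], [3], [4], [8]].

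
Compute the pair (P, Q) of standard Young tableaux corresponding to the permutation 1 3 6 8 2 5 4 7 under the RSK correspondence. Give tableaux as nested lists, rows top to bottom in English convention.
Insert each entry of the permutation into P by Schensted row insertion, recording in Q the position of each new cell.

Insert 1: appended to row 1. P = [[1]].
Insert 3: appended to row 1. P = [[1, 3]].
Insert 6: appended to row 1. P = [[1, 3, 6]].
Insert 8: appended to row 1. P = [[1, 3, 6, 8]].
Insert 2: 2 bumps 3 from row 1; 3 starts row 2. P = [[1, 2, 6, 8], [3]].
Insert 5: 5 bumps 6 from row 1; 6 appends to row 2. P = [[1, 2, 5, 8], [3, 6]].
Insert 4: 4 bumps 5 from row 1; 5 bumps 6 from row 2; 6 starts row 3. P = [[1, 2, 4, 8], [3, 5], [6]].
Insert 7: 7 bumps 8 from row 1; 8 appends to row 2. P = [[1, 2, 4, 7], [3, 5, 8], [6]].

So P = [[1, 2, 4, 7], [3, 5, 8], [6]], Q = [[1, 2, 3, 4], [5, 6, 8], [7]].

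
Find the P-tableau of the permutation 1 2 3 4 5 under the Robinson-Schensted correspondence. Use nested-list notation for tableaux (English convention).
After inserting 1: P = [[1]].
After inserting 2: P = [[1, 2]].
After inserting 3: P = [[1, 2, 3]].
After inserting 4: P = [[1, 2, 3, 4]].
After inserting 5: P = [[1, 2, 3, 4, 5]].

So P = [[1, 2, 3, 4, 5]].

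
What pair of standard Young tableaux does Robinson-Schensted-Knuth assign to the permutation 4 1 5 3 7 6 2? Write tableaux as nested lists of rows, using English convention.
Insert each entry of the permutation into P by Schensted row insertion, recording in Q the position of each new cell.

Insert 4: appended to row 1. P = [[4]].
Insert 1: 1 bumps 4 from row 1; 4 starts row 2. P = [[1], [4]].
Insert 5: appended to row 1. P = [[1, 5], [4]].
Insert 3: 3 bumps 5 from row 1; 5 appends to row 2. P = [[1, 3], [4, 5]].
Insert 7: appended to row 1. P = [[1, 3, 7], [4, 5]].
Insert 6: 6 bumps 7 from row 1; 7 appends to row 2. P = [[1, 3, 6], [4, 5, 7]].
Insert 2: 2 bumps 3 from row 1; 3 bumps 4 from row 2; 4 starts row 3. P = [[1, 2, 6], [3, 5, 7], [4]].

So P = [[1, 2, 6], [3, 5, 7], [4]], Q = [[1, 3, 5], [2, 4, 6], [7]].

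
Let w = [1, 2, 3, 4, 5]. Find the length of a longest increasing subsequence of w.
5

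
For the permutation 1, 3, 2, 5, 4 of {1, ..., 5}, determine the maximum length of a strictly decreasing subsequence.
2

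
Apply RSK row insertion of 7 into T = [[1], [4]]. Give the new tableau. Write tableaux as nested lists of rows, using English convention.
[[1, 7], [4]]

7 is larger than every entry of row 1, so it is appended to row 1. The new tableau is [[1, 7], [4]].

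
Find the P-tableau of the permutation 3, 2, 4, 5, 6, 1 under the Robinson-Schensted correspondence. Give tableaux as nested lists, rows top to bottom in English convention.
After inserting 3: P = [[3]].
After inserting 2: P = [[2], [3]].
After inserting 4: P = [[2, 4], [3]].
After inserting 5: P = [[2, 4, 5], [3]].
After inserting 6: P = [[2, 4, 5, 6], [3]].
After inserting 1: P = [[1, 4, 5, 6], [2], [3]].

So P = [[1, 4, 5, 6], [2], [3]].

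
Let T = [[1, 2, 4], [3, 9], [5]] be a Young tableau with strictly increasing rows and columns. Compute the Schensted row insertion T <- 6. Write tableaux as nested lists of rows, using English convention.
6 is larger than every entry of row 1, so it is appended to row 1. The new tableau is [[1, 2, 4, 6], [3, 9], [5]].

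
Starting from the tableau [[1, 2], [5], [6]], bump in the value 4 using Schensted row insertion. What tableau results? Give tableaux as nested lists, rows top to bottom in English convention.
[[1, 2, 4], [5], [6]]

4 is larger than every entry of row 1, so it is appended to row 1. The new tableau is [[1, 2, 4], [5], [6]].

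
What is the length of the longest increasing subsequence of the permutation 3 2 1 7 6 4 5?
3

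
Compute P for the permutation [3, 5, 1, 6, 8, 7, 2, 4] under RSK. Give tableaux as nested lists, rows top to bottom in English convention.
Insert 3: appended to row 1. P = [[3]].
Insert 5: appended to row 1. P = [[3, 5]].
Insert 1: 1 bumps 3 from row 1; 3 starts row 2. P = [[1, 5], [3]].
Insert 6: appended to row 1. P = [[1, 5, 6], [3]].
Insert 8: appended to row 1. P = [[1, 5, 6, 8], [3]].
Insert 7: 7 bumps 8 from row 1; 8 appends to row 2. P = [[1, 5, 6, 7], [3, 8]].
Insert 2: 2 bumps 5 from row 1; 5 bumps 8 from row 2; 8 starts row 3. P = [[1, 2, 6, 7], [3, 5], [8]].
Insert 4: 4 bumps 6 from row 1; 6 appends to row 2. P = [[1, 2, 4, 7], [3, 5, 6], [8]].

So P = [[1, 2, 4, 7], [3, 5, 6], [8]].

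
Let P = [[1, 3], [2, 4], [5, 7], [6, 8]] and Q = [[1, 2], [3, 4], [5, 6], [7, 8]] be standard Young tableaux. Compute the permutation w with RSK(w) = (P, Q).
6 8 5 7 2 4 1 3

Reverse the RSK construction: for i from n down to 1, find the cell of Q containing i, remove the entry at that cell from P, and reverse-bump it up through P; the value ejected from row 1 is w(i).

Step i=8: Q has 8 at row 4, column 2; remove 8 from row 4 of P and reverse-bump: 8 enters row 3 and ejects 7; 7 enters row 2 and ejects 4; 4 enters row 1 and ejects 3. So w(8) = 3. P is now [[1, 4], [2, 7], [5, 8], [6]].
Step i=7: Q has 7 at row 4, column 1; remove 6 from row 4 of P and reverse-bump: 6 enters row 3 and ejects 5; 5 enters row 2 and ejects 2; 2 enters row 1 and ejects 1. So w(7) = 1. P is now [[2, 4], [5, 7], [6, 8]].
Step i=6: Q has 6 at row 3, column 2; remove 8 from row 3 of P and reverse-bump: 8 enters row 2 and ejects 7; 7 enters row 1 and ejects 4. So w(6) = 4. P is now [[2, 7], [5, 8], [6]].
Step i=5: Q has 5 at row 3, column 1; remove 6 from row 3 of P and reverse-bump: 6 enters row 2 and ejects 5; 5 enters row 1 and ejects 2. So w(5) = 2. P is now [[5, 7], [6, 8]].
Step i=4: Q has 4 at row 2, column 2; remove 8 from row 2 of P and reverse-bump: 8 enters row 1 and ejects 7. So w(4) = 7. P is now [[5, 8], [6]].
Step i=3: Q has 3 at row 2, column 1; remove 6 from row 2 of P and reverse-bump: 6 enters row 1 and ejects 5. So w(3) = 5. P is now [[6, 8]].
Step i=2: Q has 2 at row 1, column 2; remove that cell from P, ejecting 8. So w(2) = 8. P is now [[6]].
Step i=1: Q has 1 at row 1, column 1; remove that cell from P, ejecting 6. So w(1) = 6. P is now [].

So w = 6 8 5 7 2 4 1 3.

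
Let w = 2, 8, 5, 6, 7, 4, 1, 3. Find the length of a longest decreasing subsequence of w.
4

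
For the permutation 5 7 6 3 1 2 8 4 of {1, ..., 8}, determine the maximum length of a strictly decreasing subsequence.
4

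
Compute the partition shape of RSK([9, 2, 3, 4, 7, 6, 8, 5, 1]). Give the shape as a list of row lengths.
[5, 1, 1, 1, 1]

Row-insert each entry into an empty tableau.

After inserting 9: P = [[9]].
After inserting 2: P = [[2], [9]].
After inserting 3: P = [[2, 3], [9]].
After inserting 4: P = [[2, 3, 4], [9]].
After inserting 7: P = [[2, 3, 4, 7], [9]].
After inserting 6: P = [[2, 3, 4, 6], [7], [9]].
After inserting 8: P = [[2, 3, 4, 6, 8], [7], [9]].
After inserting 5: P = [[2, 3, 4, 5, 8], [6], [7], [9]].
After inserting 1: P = [[1, 3, 4, 5, 8], [2], [6], [7], [9]].

The final insertion tableau P = [[1, 3, 4, 5, 8], [2], [6], [7], [9]] has shape [5, 1, 1, 1, 1].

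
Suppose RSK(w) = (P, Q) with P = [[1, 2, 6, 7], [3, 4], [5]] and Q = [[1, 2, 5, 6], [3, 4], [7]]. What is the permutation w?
3 5 1 4 6 7 2

Reverse the RSK construction: for i from n down to 1, find the cell of Q containing i, remove the entry at that cell from P, and reverse-bump it up through P; the value ejected from row 1 is w(i).

Step i=7: Q has 7 at row 3, column 1; remove 5 from row 3 of P and reverse-bump: 5 enters row 2 and ejects 4; 4 enters row 1 and ejects 2. So w(7) = 2. P is now [[1, 4, 6, 7], [3, 5]].
Step i=6: Q has 6 at row 1, column 4; remove that cell from P, ejecting 7. So w(6) = 7. P is now [[1, 4, 6], [3, 5]].
Step i=5: Q has 5 at row 1, column 3; remove that cell from P, ejecting 6. So w(5) = 6. P is now [[1, 4], [3, 5]].
Step i=4: Q has 4 at row 2, column 2; remove 5 from row 2 of P and reverse-bump: 5 enters row 1 and ejects 4. So w(4) = 4. P is now [[1, 5], [3]].
Step i=3: Q has 3 at row 2, column 1; remove 3 from row 2 of P and reverse-bump: 3 enters row 1 and ejects 1. So w(3) = 1. P is now [[3, 5]].
Step i=2: Q has 2 at row 1, column 2; remove that cell from P, ejecting 5. So w(2) = 5. P is now [[3]].
Step i=1: Q has 1 at row 1, column 1; remove that cell from P, ejecting 3. So w(1) = 3. P is now [].

So w = 3 5 1 4 6 7 2.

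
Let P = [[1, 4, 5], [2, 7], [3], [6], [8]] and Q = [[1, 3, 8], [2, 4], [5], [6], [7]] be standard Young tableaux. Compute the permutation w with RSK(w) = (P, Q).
Reverse the RSK construction: for i from n down to 1, find the cell of Q containing i, remove the entry at that cell from P, and reverse-bump it up through P; the value ejected from row 1 is w(i).

Step i=8: Q has 8 at row 1, column 3; remove that cell from P, ejecting 5. So w(8) = 5. P is now [[1, 4], [2, 7], [3], [6], [8]].
Step i=7: Q has 7 at row 5, column 1; remove 8 from row 5 of P and reverse-bump: 8 enters row 4 and ejects 6; 6 enters row 3 and ejects 3; 3 enters row 2 and ejects 2; 2 enters row 1 and ejects 1. So w(7) = 1. P is now [[2, 4], [3, 7], [6], [8]].
Step i=6: Q has 6 at row 4, column 1; remove 8 from row 4 of P and reverse-bump: 8 enters row 3 and ejects 6; 6 enters row 2 and ejects 3; 3 enters row 1 and ejects 2. So w(6) = 2. P is now [[3, 4], [6, 7], [8]].
Step i=5: Q has 5 at row 3, column 1; remove 8 from row 3 of P and reverse-bump: 8 enters row 2 and ejects 7; 7 enters row 1 and ejects 4. So w(5) = 4. P is now [[3, 7], [6, 8]].
Step i=4: Q has 4 at row 2, column 2; remove 8 from row 2 of P and reverse-bump: 8 enters row 1 and ejects 7. So w(4) = 7. P is now [[3, 8], [6]].
Step i=3: Q has 3 at row 1, column 2; remove that cell from P, ejecting 8. So w(3) = 8. P is now [[3], [6]].
Step i=2: Q has 2 at row 2, column 1; remove 6 from row 2 of P and reverse-bump: 6 enters row 1 and ejects 3. So w(2) = 3. P is now [[6]].
Step i=1: Q has 1 at row 1, column 1; remove that cell from P, ejecting 6. So w(1) = 6. P is now [].

So w = 6 3 8 7 4 2 1 5.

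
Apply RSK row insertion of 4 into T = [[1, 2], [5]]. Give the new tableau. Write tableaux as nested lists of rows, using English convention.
4 is larger than every entry of row 1, so it is appended to row 1. The new tableau is [[1, 2, 4], [5]].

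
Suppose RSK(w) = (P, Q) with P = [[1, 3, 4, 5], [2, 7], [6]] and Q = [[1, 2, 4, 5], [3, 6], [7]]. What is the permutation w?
Reverse the RSK construction: for i from n down to 1, find the cell of Q containing i, remove the entry at that cell from P, and reverse-bump it up through P; the value ejected from row 1 is w(i).

Step i=7: Q has 7 at row 3, column 1; remove 6 from row 3 of P and reverse-bump: 6 enters row 2 and ejects 2; 2 enters row 1 and ejects 1. So w(7) = 1. P is now [[2, 3, 4, 5], [6, 7]].
Step i=6: Q has 6 at row 2, column 2; remove 7 from row 2 of P and reverse-bump: 7 enters row 1 and ejects 5. So w(6) = 5. P is now [[2, 3, 4, 7], [6]].
Step i=5: Q has 5 at row 1, column 4; remove that cell from P, ejecting 7. So w(5) = 7. P is now [[2, 3, 4], [6]].
Step i=4: Q has 4 at row 1, column 3; remove that cell from P, ejecting 4. So w(4) = 4. P is now [[2, 3], [6]].
Step i=3: Q has 3 at row 2, column 1; remove 6 from row 2 of P and reverse-bump: 6 enters row 1 and ejects 3. So w(3) = 3. P is now [[2, 6]].
Step i=2: Q has 2 at row 1, column 2; remove that cell from P, ejecting 6. So w(2) = 6. P is now [[2]].
Step i=1: Q has 1 at row 1, column 1; remove that cell from P, ejecting 2. So w(1) = 2. P is now [].

So w = 2 6 3 4 7 5 1.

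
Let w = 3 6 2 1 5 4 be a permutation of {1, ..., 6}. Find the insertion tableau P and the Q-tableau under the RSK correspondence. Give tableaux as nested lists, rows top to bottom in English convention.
Insert each entry of the permutation into P by Schensted row insertion, recording in Q the position of each new cell.

After inserting 3: P = [[3]].
After inserting 6: P = [[3, 6]].
After inserting 2: P = [[2, 6], [3]].
After inserting 1: P = [[1, 6], [2], [3]].
After inserting 5: P = [[1, 5], [2, 6], [3]].
After inserting 4: P = [[1, 4], [2, 5], [3, 6]].

So P = [[1, 4], [2, 5], [3, 6]], Q = [[1, 2], [3, 5], [4, 6]].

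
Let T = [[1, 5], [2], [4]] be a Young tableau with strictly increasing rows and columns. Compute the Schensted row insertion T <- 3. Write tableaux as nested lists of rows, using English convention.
In row 1, 3 replaces 5 (the leftmost entry greater than 3); 5 is bumped to row 2. 5 is appended to row 2. The new tableau is [[1, 3], [2, 5], [4]].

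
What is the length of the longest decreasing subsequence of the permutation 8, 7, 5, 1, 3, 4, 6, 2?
5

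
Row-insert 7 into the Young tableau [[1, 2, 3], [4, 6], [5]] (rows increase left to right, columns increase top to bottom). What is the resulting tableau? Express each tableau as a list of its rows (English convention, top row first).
[[1, 2, 3, 7], [4, 6], [5]]

7 is larger than every entry of row 1, so it is appended to row 1. The new tableau is [[1, 2, 3, 7], [4, 6], [5]].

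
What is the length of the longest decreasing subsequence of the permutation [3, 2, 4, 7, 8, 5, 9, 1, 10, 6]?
3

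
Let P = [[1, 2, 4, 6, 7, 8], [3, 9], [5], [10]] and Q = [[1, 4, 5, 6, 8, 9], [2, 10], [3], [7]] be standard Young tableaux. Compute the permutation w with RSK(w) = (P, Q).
Reverse RSK: for i = n, n-1, ..., 1, locate i in Q, remove the corresponding corner cell from P, and reverse-bump its entry up through P; the value ejected from row 1 is w(i).

So w = 10 5 1 3 4 6 2 7 9 8.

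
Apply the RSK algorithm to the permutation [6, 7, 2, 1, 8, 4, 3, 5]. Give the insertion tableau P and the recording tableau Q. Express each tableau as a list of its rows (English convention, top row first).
Insert each entry of the permutation into P by Schensted row insertion, recording in Q the position of each new cell.

After inserting 6: P = [[6]].
After inserting 7: P = [[6, 7]].
After inserting 2: P = [[2, 7], [6]].
After inserting 1: P = [[1, 7], [2], [6]].
After inserting 8: P = [[1, 7, 8], [2], [6]].
After inserting 4: P = [[1, 4, 8], [2, 7], [6]].
After inserting 3: P = [[1, 3, 8], [2, 4], [6, 7]].
After inserting 5: P = [[1, 3, 5], [2, 4, 8], [6, 7]].

So P = [[1, 3, 5], [2, 4, 8], [6, 7]], Q = [[1, 2, 5], [3, 6, 8], [4, 7]].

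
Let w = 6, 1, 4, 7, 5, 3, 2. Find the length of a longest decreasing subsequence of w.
4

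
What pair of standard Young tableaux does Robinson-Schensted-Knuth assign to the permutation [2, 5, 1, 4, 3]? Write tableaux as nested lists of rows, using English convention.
P = [[1, 3], [2, 4], [5]], Q = [[1, 2], [3, 4], [5]]

Insert each entry of the permutation into P by Schensted row insertion, recording in Q the position of each new cell.

Insert 2: appended to row 1. P = [[2]].
Insert 5: appended to row 1. P = [[2, 5]].
Insert 1: 1 bumps 2 from row 1; 2 starts row 2. P = [[1, 5], [2]].
Insert 4: 4 bumps 5 from row 1; 5 appends to row 2. P = [[1, 4], [2, 5]].
Insert 3: 3 bumps 4 from row 1; 4 bumps 5 from row 2; 5 starts row 3. P = [[1, 3], [2, 4], [5]].

So P = [[1, 3], [2, 4], [5]], Q = [[1, 2], [3, 4], [5]].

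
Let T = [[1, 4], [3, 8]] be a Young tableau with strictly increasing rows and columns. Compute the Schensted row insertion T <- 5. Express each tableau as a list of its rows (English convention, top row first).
[[1, 4, 5], [3, 8]]

5 is larger than every entry of row 1, so it is appended to row 1. The new tableau is [[1, 4, 5], [3, 8]].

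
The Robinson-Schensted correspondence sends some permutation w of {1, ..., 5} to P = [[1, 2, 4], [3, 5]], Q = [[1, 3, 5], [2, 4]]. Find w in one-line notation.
3 1 5 2 4

Reverse the RSK construction: for i from n down to 1, find the cell of Q containing i, remove the entry at that cell from P, and reverse-bump it up through P; the value ejected from row 1 is w(i).

Step i=5: Q has 5 at row 1, column 3; remove that cell from P, ejecting 4. So w(5) = 4. P is now [[1, 2], [3, 5]].
Step i=4: Q has 4 at row 2, column 2; remove 5 from row 2 of P and reverse-bump: 5 enters row 1 and ejects 2. So w(4) = 2. P is now [[1, 5], [3]].
Step i=3: Q has 3 at row 1, column 2; remove that cell from P, ejecting 5. So w(3) = 5. P is now [[1], [3]].
Step i=2: Q has 2 at row 2, column 1; remove 3 from row 2 of P and reverse-bump: 3 enters row 1 and ejects 1. So w(2) = 1. P is now [[3]].
Step i=1: Q has 1 at row 1, column 1; remove that cell from P, ejecting 3. So w(1) = 3. P is now [].

So w = 3 1 5 2 4.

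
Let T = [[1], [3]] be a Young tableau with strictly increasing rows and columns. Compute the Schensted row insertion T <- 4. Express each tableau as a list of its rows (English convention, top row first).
4 is larger than every entry of row 1, so it is appended to row 1. The new tableau is [[1, 4], [3]].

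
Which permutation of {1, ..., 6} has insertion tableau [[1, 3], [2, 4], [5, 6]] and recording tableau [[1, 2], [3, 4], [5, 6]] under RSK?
Reverse the RSK construction: for i from n down to 1, find the cell of Q containing i, remove the entry at that cell from P, and reverse-bump it up through P; the value ejected from row 1 is w(i).

Step i=6: Q has 6 at row 3, column 2; remove 6 from row 3 of P and reverse-bump: 6 enters row 2 and ejects 4; 4 enters row 1 and ejects 3. So w(6) = 3. P is now [[1, 4], [2, 6], [5]].
Step i=5: Q has 5 at row 3, column 1; remove 5 from row 3 of P and reverse-bump: 5 enters row 2 and ejects 2; 2 enters row 1 and ejects 1. So w(5) = 1. P is now [[2, 4], [5, 6]].
Step i=4: Q has 4 at row 2, column 2; remove 6 from row 2 of P and reverse-bump: 6 enters row 1 and ejects 4. So w(4) = 4. P is now [[2, 6], [5]].
Step i=3: Q has 3 at row 2, column 1; remove 5 from row 2 of P and reverse-bump: 5 enters row 1 and ejects 2. So w(3) = 2. P is now [[5, 6]].
Step i=2: Q has 2 at row 1, column 2; remove that cell from P, ejecting 6. So w(2) = 6. P is now [[5]].
Step i=1: Q has 1 at row 1, column 1; remove that cell from P, ejecting 5. So w(1) = 5. P is now [].

So w = 5 6 2 4 1 3.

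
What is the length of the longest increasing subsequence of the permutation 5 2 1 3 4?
3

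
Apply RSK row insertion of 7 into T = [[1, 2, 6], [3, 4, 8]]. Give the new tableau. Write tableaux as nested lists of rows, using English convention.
[[1, 2, 6, 7], [3, 4, 8]]

7 is larger than every entry of row 1, so it is appended to row 1. The new tableau is [[1, 2, 6, 7], [3, 4, 8]].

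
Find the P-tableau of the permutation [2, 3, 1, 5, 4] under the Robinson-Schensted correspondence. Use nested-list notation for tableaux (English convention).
P = [[1, 3, 4], [2, 5]]

Insert 2: appended to row 1. P = [[2]].
Insert 3: appended to row 1. P = [[2, 3]].
Insert 1: 1 bumps 2 from row 1; 2 starts row 2. P = [[1, 3], [2]].
Insert 5: appended to row 1. P = [[1, 3, 5], [2]].
Insert 4: 4 bumps 5 from row 1; 5 appends to row 2. P = [[1, 3, 4], [2, 5]].

So P = [[1, 3, 4], [2, 5]].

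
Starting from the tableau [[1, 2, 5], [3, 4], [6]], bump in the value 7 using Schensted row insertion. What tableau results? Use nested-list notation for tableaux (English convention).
[[1, 2, 5, 7], [3, 4], [6]]

7 is larger than every entry of row 1, so it is appended to row 1. The new tableau is [[1, 2, 5, 7], [3, 4], [6]].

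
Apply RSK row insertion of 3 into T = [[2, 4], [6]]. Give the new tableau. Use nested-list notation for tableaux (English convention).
In row 1, 3 replaces 4 (the leftmost entry greater than 3); 4 is bumped to row 2. In row 2, 4 replaces 6 (the leftmost entry greater than 4); 6 is bumped to row 3. 6 starts a new row 3. The new tableau is [[2, 3], [4], [6]].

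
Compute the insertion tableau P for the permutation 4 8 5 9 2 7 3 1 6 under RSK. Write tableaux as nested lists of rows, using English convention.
Insert 4: appended to row 1. P = [[4]].
Insert 8: appended to row 1. P = [[4, 8]].
Insert 5: 5 bumps 8 from row 1; 8 starts row 2. P = [[4, 5], [8]].
Insert 9: appended to row 1. P = [[4, 5, 9], [8]].
Insert 2: 2 bumps 4 from row 1; 4 bumps 8 from row 2; 8 starts row 3. P = [[2, 5, 9], [4], [8]].
Insert 7: 7 bumps 9 from row 1; 9 appends to row 2. P = [[2, 5, 7], [4, 9], [8]].
Insert 3: 3 bumps 5 from row 1; 5 bumps 9 from row 2; 9 appends to row 3. P = [[2, 3, 7], [4, 5], [8, 9]].
Insert 1: 1 bumps 2 from row 1; 2 bumps 4 from row 2; 4 bumps 8 from row 3; 8 starts row 4. P = [[1, 3, 7], [2, 5], [4, 9], [8]].
Insert 6: 6 bumps 7 from row 1; 7 appends to row 2. P = [[1, 3, 6], [2, 5, 7], [4, 9], [8]].

So P = [[1, 3, 6], [2, 5, 7], [4, 9], [8]].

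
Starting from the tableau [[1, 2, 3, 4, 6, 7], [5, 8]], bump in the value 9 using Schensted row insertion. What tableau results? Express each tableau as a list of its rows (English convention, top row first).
9 is larger than every entry of row 1, so it is appended to row 1. The new tableau is [[1, 2, 3, 4, 6, 7, 9], [5, 8]].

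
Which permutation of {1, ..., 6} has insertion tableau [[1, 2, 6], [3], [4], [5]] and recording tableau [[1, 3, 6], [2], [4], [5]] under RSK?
5 1 4 3 2 6

Reverse the RSK construction: for i from n down to 1, find the cell of Q containing i, remove the entry at that cell from P, and reverse-bump it up through P; the value ejected from row 1 is w(i).

Step i=6: Q has 6 at row 1, column 3; remove that cell from P, ejecting 6. So w(6) = 6. P is now [[1, 2], [3], [4], [5]].
Step i=5: Q has 5 at row 4, column 1; remove 5 from row 4 of P and reverse-bump: 5 enters row 3 and ejects 4; 4 enters row 2 and ejects 3; 3 enters row 1 and ejects 2. So w(5) = 2. P is now [[1, 3], [4], [5]].
Step i=4: Q has 4 at row 3, column 1; remove 5 from row 3 of P and reverse-bump: 5 enters row 2 and ejects 4; 4 enters row 1 and ejects 3. So w(4) = 3. P is now [[1, 4], [5]].
Step i=3: Q has 3 at row 1, column 2; remove that cell from P, ejecting 4. So w(3) = 4. P is now [[1], [5]].
Step i=2: Q has 2 at row 2, column 1; remove 5 from row 2 of P and reverse-bump: 5 enters row 1 and ejects 1. So w(2) = 1. P is now [[5]].
Step i=1: Q has 1 at row 1, column 1; remove that cell from P, ejecting 5. So w(1) = 5. P is now [].

So w = 5 1 4 3 2 6.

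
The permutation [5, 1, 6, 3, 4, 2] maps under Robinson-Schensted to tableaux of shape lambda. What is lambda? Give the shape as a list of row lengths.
[3, 2, 1]

Row-insert each entry into an empty tableau.

After inserting 5: P = [[5]].
After inserting 1: P = [[1], [5]].
After inserting 6: P = [[1, 6], [5]].
After inserting 3: P = [[1, 3], [5, 6]].
After inserting 4: P = [[1, 3, 4], [5, 6]].
After inserting 2: P = [[1, 2, 4], [3, 6], [5]].

The final insertion tableau P = [[1, 2, 4], [3, 6], [5]] has shape [3, 2, 1].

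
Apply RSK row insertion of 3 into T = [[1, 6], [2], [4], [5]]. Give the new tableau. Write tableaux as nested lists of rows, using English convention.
[[1, 3], [2, 6], [4], [5]]

In row 1, 3 replaces 6 (the leftmost entry greater than 3); 6 is bumped to row 2. 6 is appended to row 2. The new tableau is [[1, 3], [2, 6], [4], [5]].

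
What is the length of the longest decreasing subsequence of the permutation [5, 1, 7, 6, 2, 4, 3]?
4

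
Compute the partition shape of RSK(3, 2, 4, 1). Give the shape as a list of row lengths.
[2, 1, 1]

Row-insert each entry into an empty tableau.

After inserting 3: P = [[3]].
After inserting 2: P = [[2], [3]].
After inserting 4: P = [[2, 4], [3]].
After inserting 1: P = [[1, 4], [2], [3]].

The final insertion tableau P = [[1, 4], [2], [3]] has shape [2, 1, 1].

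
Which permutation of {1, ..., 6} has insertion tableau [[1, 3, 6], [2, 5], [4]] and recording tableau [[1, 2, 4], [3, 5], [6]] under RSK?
4 5 2 6 3 1

Reverse the RSK construction: for i from n down to 1, find the cell of Q containing i, remove the entry at that cell from P, and reverse-bump it up through P; the value ejected from row 1 is w(i).

Step i=6: Q has 6 at row 3, column 1; remove 4 from row 3 of P and reverse-bump: 4 enters row 2 and ejects 2; 2 enters row 1 and ejects 1. So w(6) = 1. P is now [[2, 3, 6], [4, 5]].
Step i=5: Q has 5 at row 2, column 2; remove 5 from row 2 of P and reverse-bump: 5 enters row 1 and ejects 3. So w(5) = 3. P is now [[2, 5, 6], [4]].
Step i=4: Q has 4 at row 1, column 3; remove that cell from P, ejecting 6. So w(4) = 6. P is now [[2, 5], [4]].
Step i=3: Q has 3 at row 2, column 1; remove 4 from row 2 of P and reverse-bump: 4 enters row 1 and ejects 2. So w(3) = 2. P is now [[4, 5]].
Step i=2: Q has 2 at row 1, column 2; remove that cell from P, ejecting 5. So w(2) = 5. P is now [[4]].
Step i=1: Q has 1 at row 1, column 1; remove that cell from P, ejecting 4. So w(1) = 4. P is now [].

So w = 4 5 2 6 3 1.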